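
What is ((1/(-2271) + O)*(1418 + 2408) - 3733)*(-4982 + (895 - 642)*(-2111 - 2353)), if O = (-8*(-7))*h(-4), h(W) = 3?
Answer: -1646254208808466/2271 ≈ -7.2490e+11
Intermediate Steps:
O = 168 (O = -8*(-7)*3 = 56*3 = 168)
((1/(-2271) + O)*(1418 + 2408) - 3733)*(-4982 + (895 - 642)*(-2111 - 2353)) = ((1/(-2271) + 168)*(1418 + 2408) - 3733)*(-4982 + (895 - 642)*(-2111 - 2353)) = ((-1/2271 + 168)*3826 - 3733)*(-4982 + 253*(-4464)) = ((381527/2271)*3826 - 3733)*(-4982 - 1129392) = (1459722302/2271 - 3733)*(-1134374) = (1451244659/2271)*(-1134374) = -1646254208808466/2271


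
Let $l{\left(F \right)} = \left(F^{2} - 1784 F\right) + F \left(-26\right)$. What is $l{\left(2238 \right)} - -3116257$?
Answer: $4074121$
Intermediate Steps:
$l{\left(F \right)} = F^{2} - 1810 F$ ($l{\left(F \right)} = \left(F^{2} - 1784 F\right) - 26 F = F^{2} - 1810 F$)
$l{\left(2238 \right)} - -3116257 = 2238 \left(-1810 + 2238\right) - -3116257 = 2238 \cdot 428 + 3116257 = 957864 + 3116257 = 4074121$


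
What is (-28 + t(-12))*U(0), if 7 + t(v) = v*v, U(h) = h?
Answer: 0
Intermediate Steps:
t(v) = -7 + v**2 (t(v) = -7 + v*v = -7 + v**2)
(-28 + t(-12))*U(0) = (-28 + (-7 + (-12)**2))*0 = (-28 + (-7 + 144))*0 = (-28 + 137)*0 = 109*0 = 0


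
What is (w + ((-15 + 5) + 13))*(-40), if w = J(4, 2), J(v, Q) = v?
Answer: -280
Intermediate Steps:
w = 4
(w + ((-15 + 5) + 13))*(-40) = (4 + ((-15 + 5) + 13))*(-40) = (4 + (-10 + 13))*(-40) = (4 + 3)*(-40) = 7*(-40) = -280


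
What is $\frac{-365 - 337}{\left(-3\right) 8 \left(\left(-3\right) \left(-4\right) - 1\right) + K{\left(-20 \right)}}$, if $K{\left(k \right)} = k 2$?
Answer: $\frac{351}{152} \approx 2.3092$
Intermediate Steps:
$K{\left(k \right)} = 2 k$
$\frac{-365 - 337}{\left(-3\right) 8 \left(\left(-3\right) \left(-4\right) - 1\right) + K{\left(-20 \right)}} = \frac{-365 - 337}{\left(-3\right) 8 \left(\left(-3\right) \left(-4\right) - 1\right) + 2 \left(-20\right)} = - \frac{702}{- 24 \left(12 - 1\right) - 40} = - \frac{702}{\left(-24\right) 11 - 40} = - \frac{702}{-264 - 40} = - \frac{702}{-304} = \left(-702\right) \left(- \frac{1}{304}\right) = \frac{351}{152}$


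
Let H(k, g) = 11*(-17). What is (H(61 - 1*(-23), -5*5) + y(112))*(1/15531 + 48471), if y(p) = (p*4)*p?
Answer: 12543958088626/5177 ≈ 2.4230e+9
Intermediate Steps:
y(p) = 4*p² (y(p) = (4*p)*p = 4*p²)
H(k, g) = -187
(H(61 - 1*(-23), -5*5) + y(112))*(1/15531 + 48471) = (-187 + 4*112²)*(1/15531 + 48471) = (-187 + 4*12544)*(1/15531 + 48471) = (-187 + 50176)*(752803102/15531) = 49989*(752803102/15531) = 12543958088626/5177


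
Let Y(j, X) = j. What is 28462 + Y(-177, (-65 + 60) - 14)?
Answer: 28285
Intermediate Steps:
28462 + Y(-177, (-65 + 60) - 14) = 28462 - 177 = 28285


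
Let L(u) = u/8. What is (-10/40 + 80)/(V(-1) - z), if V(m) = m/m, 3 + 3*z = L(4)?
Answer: 87/2 ≈ 43.500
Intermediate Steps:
L(u) = u/8 (L(u) = u*(1/8) = u/8)
z = -5/6 (z = -1 + ((1/8)*4)/3 = -1 + (1/3)*(1/2) = -1 + 1/6 = -5/6 ≈ -0.83333)
V(m) = 1
(-10/40 + 80)/(V(-1) - z) = (-10/40 + 80)/(1 - 1*(-5/6)) = (-10*1/40 + 80)/(1 + 5/6) = (-1/4 + 80)/(11/6) = (6/11)*(319/4) = 87/2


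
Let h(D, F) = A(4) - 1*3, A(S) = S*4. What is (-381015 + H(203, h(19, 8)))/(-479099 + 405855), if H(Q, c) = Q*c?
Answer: 94594/18311 ≈ 5.1660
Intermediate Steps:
A(S) = 4*S
h(D, F) = 13 (h(D, F) = 4*4 - 1*3 = 16 - 3 = 13)
(-381015 + H(203, h(19, 8)))/(-479099 + 405855) = (-381015 + 203*13)/(-479099 + 405855) = (-381015 + 2639)/(-73244) = -378376*(-1/73244) = 94594/18311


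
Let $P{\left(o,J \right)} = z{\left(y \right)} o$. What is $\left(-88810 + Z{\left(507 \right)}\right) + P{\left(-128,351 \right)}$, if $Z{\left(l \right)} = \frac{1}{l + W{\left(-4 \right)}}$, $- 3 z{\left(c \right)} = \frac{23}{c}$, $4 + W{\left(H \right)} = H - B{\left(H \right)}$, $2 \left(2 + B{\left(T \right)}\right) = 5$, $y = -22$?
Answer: $- \frac{2923405328}{32901} \approx -88855.0$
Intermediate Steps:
$B{\left(T \right)} = \frac{1}{2}$ ($B{\left(T \right)} = -2 + \frac{1}{2} \cdot 5 = -2 + \frac{5}{2} = \frac{1}{2}$)
$W{\left(H \right)} = - \frac{9}{2} + H$ ($W{\left(H \right)} = -4 + \left(H - \frac{1}{2}\right) = -4 + \left(- \frac{1}{2} + H\right) = - \frac{9}{2} + H$)
$z{\left(c \right)} = - \frac{23}{3 c}$ ($z{\left(c \right)} = - \frac{23 \frac{1}{c}}{3} = - \frac{23}{3 c}$)
$P{\left(o,J \right)} = \frac{23 o}{66}$ ($P{\left(o,J \right)} = - \frac{23}{3 \left(-22\right)} o = \left(- \frac{23}{3}\right) \left(- \frac{1}{22}\right) o = \frac{23 o}{66}$)
$Z{\left(l \right)} = \frac{1}{- \frac{17}{2} + l}$ ($Z{\left(l \right)} = \frac{1}{l - \frac{17}{2}} = \frac{1}{- \frac{17}{2} + l}$)
$\left(-88810 + Z{\left(507 \right)}\right) + P{\left(-128,351 \right)} = \left(-88810 + \frac{2}{-17 + 2 \cdot 507}\right) + \frac{23}{66} \left(-128\right) = \left(-88810 + \frac{2}{-17 + 1014}\right) - \frac{1472}{33} = \left(-88810 + \frac{2}{997}\right) - \frac{1472}{33} = - \frac{88543568}{997} - \frac{1472}{33} = - \frac{2923405328}{32901}$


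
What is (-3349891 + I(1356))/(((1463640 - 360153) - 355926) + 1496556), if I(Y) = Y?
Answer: -3348535/2244117 ≈ -1.4921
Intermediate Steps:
(-3349891 + I(1356))/(((1463640 - 360153) - 355926) + 1496556) = (-3349891 + 1356)/(((1463640 - 360153) - 355926) + 1496556) = -3348535/((1103487 - 355926) + 1496556) = -3348535/(747561 + 1496556) = -3348535/2244117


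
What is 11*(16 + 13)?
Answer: 319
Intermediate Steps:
11*(16 + 13) = 11*29 = 319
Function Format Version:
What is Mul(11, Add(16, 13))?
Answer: 319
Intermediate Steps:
Mul(11, Add(16, 13)) = Mul(11, 29) = 319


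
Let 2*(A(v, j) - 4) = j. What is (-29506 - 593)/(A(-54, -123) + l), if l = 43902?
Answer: -60198/87689 ≈ -0.68649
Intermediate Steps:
A(v, j) = 4 + j/2
(-29506 - 593)/(A(-54, -123) + l) = (-29506 - 593)/((4 + (½)*(-123)) + 43902) = -30099/((4 - 123/2) + 43902) = -30099/(-115/2 + 43902) = -30099/87689/2 = -30099*2/87689 = -60198/87689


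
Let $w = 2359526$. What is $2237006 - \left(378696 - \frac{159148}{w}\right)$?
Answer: $\frac{2192365460104}{1179763} \approx 1.8583 \cdot 10^{6}$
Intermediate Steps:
$2237006 - \left(378696 - \frac{159148}{w}\right) = 2237006 - \left(378696 - \frac{159148}{2359526}\right) = 2237006 - \left(378696 - \frac{79574}{1179763}\right) = 2237006 - \frac{446771449474}{1179763} = \frac{2192365460104}{1179763}$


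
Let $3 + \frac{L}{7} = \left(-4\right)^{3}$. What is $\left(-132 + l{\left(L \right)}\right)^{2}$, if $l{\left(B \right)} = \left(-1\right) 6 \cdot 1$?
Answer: $19044$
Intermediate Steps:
$L = -469$ ($L = -21 + 7 \left(-4\right)^{3} = -21 + 7 \left(-64\right) = -21 - 448 = -469$)
$l{\left(B \right)} = -6$ ($l{\left(B \right)} = \left(-6\right) 1 = -6$)
$\left(-132 + l{\left(L \right)}\right)^{2} = \left(-132 - 6\right)^{2} = \left(-138\right)^{2} = 19044$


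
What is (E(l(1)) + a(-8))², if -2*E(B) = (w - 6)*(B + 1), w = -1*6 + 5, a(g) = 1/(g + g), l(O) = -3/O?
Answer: 12769/256 ≈ 49.879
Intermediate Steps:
a(g) = 1/(2*g)
w = -1 (w = -6 + 5 = -1)
E(B) = 7/2 + 7*B/2 (E(B) = -(-1 - 6)*(B + 1)/2 = -(-7)*(1 + B)/2 = -(-7 - 7*B)/2 = 7/2 + 7*B/2)
(E(l(1)) + a(-8))² = ((7/2 + 7*(-3/1)/2) + (½)/(-8))² = ((7/2 + 7*(-3*1)/2) + (½)*(-⅛))² = ((7/2 + (7/2)*(-3)) - 1/16)² = ((7/2 - 21/2) - 1/16)² = (-7 - 1/16)² = (-113/16)² = 12769/256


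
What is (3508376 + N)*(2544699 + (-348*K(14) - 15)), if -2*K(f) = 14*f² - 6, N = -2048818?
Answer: 4409464835568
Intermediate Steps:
K(f) = 3 - 7*f² (K(f) = -(14*f² - 6)/2 = -(-6 + 14*f²)/2 = 3 - 7*f²)
(3508376 + N)*(2544699 + (-348*K(14) - 15)) = (3508376 - 2048818)*(2544699 + (-348*(3 - 7*14²) - 15)) = 1459558*(2544699 + (-348*(3 - 7*196) - 15)) = 1459558*(2544699 + (-348*(3 - 1372) - 15)) = 1459558*(2544699 + (-348*(-1369) - 15)) = 1459558*(2544699 + (476412 - 15)) = 1459558*(2544699 + 476397) = 1459558*3021096 = 4409464835568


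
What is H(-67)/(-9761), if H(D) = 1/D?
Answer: 1/653987 ≈ 1.5291e-6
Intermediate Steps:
H(-67)/(-9761) = 1/(-67*(-9761)) = -1/67*(-1/9761) = 1/653987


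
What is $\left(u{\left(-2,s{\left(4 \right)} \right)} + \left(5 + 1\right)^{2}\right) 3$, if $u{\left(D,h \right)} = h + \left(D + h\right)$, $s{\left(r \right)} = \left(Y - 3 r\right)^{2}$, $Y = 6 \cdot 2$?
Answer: $102$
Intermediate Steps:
$Y = 12$
$s{\left(r \right)} = \left(12 - 3 r\right)^{2}$
$u{\left(D,h \right)} = D + 2 h$
$\left(u{\left(-2,s{\left(4 \right)} \right)} + \left(5 + 1\right)^{2}\right) 3 = \left(\left(-2 + 2 \cdot 9 \left(-4 + 4\right)^{2}\right) + \left(5 + 1\right)^{2}\right) 3 = \left(\left(-2 + 2 \cdot 9 \cdot 0^{2}\right) + 6^{2}\right) 3 = \left(\left(-2 + 2 \cdot 9 \cdot 0\right) + 36\right) 3 = \left(\left(-2 + 2 \cdot 0\right) + 36\right) 3 = \left(\left(-2 + 0\right) + 36\right) 3 = \left(-2 + 36\right) 3 = 34 \cdot 3 = 102$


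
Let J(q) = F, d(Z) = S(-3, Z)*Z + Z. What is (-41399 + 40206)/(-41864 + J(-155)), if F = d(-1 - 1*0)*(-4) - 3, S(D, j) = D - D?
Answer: 1193/41863 ≈ 0.028498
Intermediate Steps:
S(D, j) = 0
d(Z) = Z (d(Z) = 0*Z + Z = 0 + Z = Z)
F = 1 (F = (-1 - 1*0)*(-4) - 3 = (-1 + 0)*(-4) - 3 = -1*(-4) - 3 = 4 - 3 = 1)
J(q) = 1
(-41399 + 40206)/(-41864 + J(-155)) = (-41399 + 40206)/(-41864 + 1) = -1193/(-41863) = -1193*(-1/41863) = 1193/41863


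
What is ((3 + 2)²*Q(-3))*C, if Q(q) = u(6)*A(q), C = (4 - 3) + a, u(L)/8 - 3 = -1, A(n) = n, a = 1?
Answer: -2400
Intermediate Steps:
u(L) = 16 (u(L) = 24 + 8*(-1) = 24 - 8 = 16)
C = 2 (C = (4 - 3) + 1 = 1 + 1 = 2)
Q(q) = 16*q
((3 + 2)²*Q(-3))*C = ((3 + 2)²*(16*(-3)))*2 = (5²*(-48))*2 = (25*(-48))*2 = -1200*2 = -2400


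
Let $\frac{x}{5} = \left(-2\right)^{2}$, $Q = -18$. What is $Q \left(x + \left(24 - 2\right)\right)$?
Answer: $-756$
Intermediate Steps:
$x = 20$ ($x = 5 \left(-2\right)^{2} = 5 \cdot 4 = 20$)
$Q \left(x + \left(24 - 2\right)\right) = - 18 \left(20 + \left(24 - 2\right)\right) = - 18 \left(20 + 22\right) = \left(-18\right) 42 = -756$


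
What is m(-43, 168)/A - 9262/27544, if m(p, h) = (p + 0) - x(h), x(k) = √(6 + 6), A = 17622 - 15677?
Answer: -872681/2435140 - 2*√3/1945 ≈ -0.36015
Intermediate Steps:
A = 1945
x(k) = 2*√3 (x(k) = √12 = 2*√3)
m(p, h) = p - 2*√3 (m(p, h) = (p + 0) - 2*√3 = p - 2*√3)
m(-43, 168)/A - 9262/27544 = (-43 - 2*√3)/1945 - 9262/27544 = (-43 - 2*√3)*(1/1945) - 9262*1/27544 = (-43/1945 - 2*√3/1945) - 421/1252 = -872681/2435140 - 2*√3/1945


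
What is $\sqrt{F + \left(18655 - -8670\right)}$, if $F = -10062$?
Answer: $\sqrt{17263} \approx 131.39$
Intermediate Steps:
$\sqrt{F + \left(18655 - -8670\right)} = \sqrt{-10062 + \left(18655 - -8670\right)} = \sqrt{-10062 + \left(18655 + 8670\right)} = \sqrt{-10062 + 27325} = \sqrt{17263}$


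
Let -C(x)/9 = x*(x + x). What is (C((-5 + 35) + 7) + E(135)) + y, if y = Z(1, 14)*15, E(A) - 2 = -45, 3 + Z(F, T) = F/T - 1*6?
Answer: -347465/14 ≈ -24819.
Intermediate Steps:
C(x) = -18*x**2 (C(x) = -9*x*(x + x) = -9*x*2*x = -18*x**2)
Z(F, T) = -9 + F/T (Z(F, T) = -3 + (F/T - 1*6) = -3 + (F/T - 6) = -3 + (-6 + F/T) = -9 + F/T)
E(A) = -43 (E(A) = 2 - 45 = -43)
y = -1875/14 (y = (-9 + 1/14)*15 = -125/14*15 = -1875/14 ≈ -133.93)
(C((-5 + 35) + 7) + E(135)) + y = (-18*((-5 + 35) + 7)**2 - 43) - 1875/14 = (-18*(30 + 7)**2 - 43) - 1875/14 = (-18*37**2 - 43) - 1875/14 = (-18*1369 - 43) - 1875/14 = (-24642 - 43) - 1875/14 = -24685 - 1875/14 = -347465/14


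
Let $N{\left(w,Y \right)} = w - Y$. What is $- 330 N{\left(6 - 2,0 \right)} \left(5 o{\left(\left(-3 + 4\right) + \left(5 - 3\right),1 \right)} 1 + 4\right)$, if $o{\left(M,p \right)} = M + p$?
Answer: $-31680$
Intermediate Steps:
$- 330 N{\left(6 - 2,0 \right)} \left(5 o{\left(\left(-3 + 4\right) + \left(5 - 3\right),1 \right)} 1 + 4\right) = - 330 \left(\left(6 - 2\right) - 0\right) \left(5 \left(\left(\left(-3 + 4\right) + \left(5 - 3\right)\right) + 1\right) 1 + 4\right) = - 330 \left(\left(6 - 2\right) + 0\right) \left(5 \left(\left(1 + 2\right) + 1\right) 1 + 4\right) = - 330 \left(4 + 0\right) \left(5 \left(3 + 1\right) 1 + 4\right) = - 330 \cdot 4 \left(5 \cdot 4 \cdot 1 + 4\right) = - 330 \cdot 4 \left(20 \cdot 1 + 4\right) = - 330 \cdot 4 \left(20 + 4\right) = - 330 \cdot 4 \cdot 24 = \left(-330\right) 96 = -31680$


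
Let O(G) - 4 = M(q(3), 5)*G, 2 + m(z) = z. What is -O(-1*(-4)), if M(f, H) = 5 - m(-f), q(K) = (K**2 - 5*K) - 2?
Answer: 0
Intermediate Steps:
m(z) = -2 + z
q(K) = -2 + K**2 - 5*K
M(f, H) = 7 + f (M(f, H) = 5 - (-2 - f) = 5 + (2 + f) = 7 + f)
O(G) = 4 - G (O(G) = 4 + (7 + (-2 + 3**2 - 5*3))*G = 4 + (7 + (-2 + 9 - 15))*G = 4 + (7 - 8)*G = 4 - G)
-O(-1*(-4)) = -(4 - (-1)*(-4)) = -(4 - 1*4) = -(4 - 4) = -1*0 = 0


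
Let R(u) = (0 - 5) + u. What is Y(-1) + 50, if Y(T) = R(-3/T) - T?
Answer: 49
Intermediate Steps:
R(u) = -5 + u
Y(T) = -5 - T - 3/T (Y(T) = (-5 - 3/T) - T = -5 - T - 3/T)
Y(-1) + 50 = (-5 - 1*(-1) - 3/(-1)) + 50 = (-5 + 1 - 3*(-1)) + 50 = (-5 + 1 + 3) + 50 = -1 + 50 = 49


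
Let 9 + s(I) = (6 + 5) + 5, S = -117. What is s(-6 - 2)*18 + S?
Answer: 9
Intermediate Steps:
s(I) = 7 (s(I) = -9 + ((6 + 5) + 5) = -9 + (11 + 5) = -9 + 16 = 7)
s(-6 - 2)*18 + S = 7*18 - 117 = 126 - 117 = 9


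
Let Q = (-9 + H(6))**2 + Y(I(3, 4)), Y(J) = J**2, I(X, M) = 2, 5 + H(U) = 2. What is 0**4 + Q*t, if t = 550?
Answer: 81400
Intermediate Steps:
H(U) = -3 (H(U) = -5 + 2 = -3)
Q = 148 (Q = (-9 - 3)**2 + 2**2 = (-12)**2 + 4 = 144 + 4 = 148)
0**4 + Q*t = 0**4 + 148*550 = 0 + 81400 = 81400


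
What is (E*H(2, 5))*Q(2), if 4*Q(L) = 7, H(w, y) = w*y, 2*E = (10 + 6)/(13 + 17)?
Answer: 14/3 ≈ 4.6667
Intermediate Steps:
E = 4/15 (E = ((10 + 6)/(13 + 17))/2 = (16/30)/2 = (16*(1/30))/2 = (1/2)*(8/15) = 4/15 ≈ 0.26667)
Q(L) = 7/4 (Q(L) = (1/4)*7 = 7/4)
(E*H(2, 5))*Q(2) = (4*(2*5)/15)*(7/4) = ((4/15)*10)*(7/4) = (8/3)*(7/4) = 14/3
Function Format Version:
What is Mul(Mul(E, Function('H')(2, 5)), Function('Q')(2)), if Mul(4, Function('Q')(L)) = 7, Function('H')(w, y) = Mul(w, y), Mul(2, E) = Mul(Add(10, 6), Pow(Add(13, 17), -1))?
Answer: Rational(14, 3) ≈ 4.6667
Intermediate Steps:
E = Rational(4, 15) (E = Mul(Rational(1, 2), Mul(Add(10, 6), Pow(Add(13, 17), -1))) = Mul(Rational(1, 2), Mul(16, Pow(30, -1))) = Mul(Rational(1, 2), Mul(16, Rational(1, 30))) = Mul(Rational(1, 2), Rational(8, 15)) = Rational(4, 15) ≈ 0.26667)
Function('Q')(L) = Rational(7, 4) (Function('Q')(L) = Mul(Rational(1, 4), 7) = Rational(7, 4))
Mul(Mul(E, Function('H')(2, 5)), Function('Q')(2)) = Mul(Mul(Rational(4, 15), Mul(2, 5)), Rational(7, 4)) = Mul(Mul(Rational(4, 15), 10), Rational(7, 4)) = Mul(Rational(8, 3), Rational(7, 4)) = Rational(14, 3)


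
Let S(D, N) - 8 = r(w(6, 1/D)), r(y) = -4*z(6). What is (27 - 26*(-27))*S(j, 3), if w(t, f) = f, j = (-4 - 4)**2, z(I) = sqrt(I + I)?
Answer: 5832 - 5832*sqrt(3) ≈ -4269.3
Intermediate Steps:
z(I) = sqrt(2)*sqrt(I) (z(I) = sqrt(2*I) = sqrt(2)*sqrt(I))
j = 64 (j = (-8)**2 = 64)
r(y) = -8*sqrt(3) (r(y) = -4*sqrt(2)*sqrt(6) = -8*sqrt(3))
S(D, N) = 8 - 8*sqrt(3)
(27 - 26*(-27))*S(j, 3) = (27 - 26*(-27))*(8 - 8*sqrt(3)) = (27 + 702)*(8 - 8*sqrt(3)) = 729*(8 - 8*sqrt(3)) = 5832 - 5832*sqrt(3)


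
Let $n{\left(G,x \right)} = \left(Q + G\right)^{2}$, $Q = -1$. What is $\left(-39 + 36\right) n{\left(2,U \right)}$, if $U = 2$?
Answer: $-3$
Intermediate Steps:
$n{\left(G,x \right)} = \left(-1 + G\right)^{2}$
$\left(-39 + 36\right) n{\left(2,U \right)} = \left(-39 + 36\right) \left(-1 + 2\right)^{2} = - 3 \cdot 1^{2} = \left(-3\right) 1 = -3$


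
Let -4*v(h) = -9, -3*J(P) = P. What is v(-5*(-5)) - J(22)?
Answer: 115/12 ≈ 9.5833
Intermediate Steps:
J(P) = -P/3
v(h) = 9/4 (v(h) = -1/4*(-9) = 9/4)
v(-5*(-5)) - J(22) = 9/4 - (-1)*22/3 = 9/4 - 1*(-22/3) = 9/4 + 22/3 = 115/12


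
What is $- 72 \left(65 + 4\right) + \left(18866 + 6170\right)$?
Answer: $20068$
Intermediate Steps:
$- 72 \left(65 + 4\right) + \left(18866 + 6170\right) = \left(-72\right) 69 + 25036 = -4968 + 25036 = 20068$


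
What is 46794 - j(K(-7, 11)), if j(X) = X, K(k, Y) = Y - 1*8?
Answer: 46791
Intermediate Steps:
K(k, Y) = -8 + Y (K(k, Y) = Y - 8 = -8 + Y)
46794 - j(K(-7, 11)) = 46794 - (-8 + 11) = 46794 - 1*3 = 46794 - 3 = 46791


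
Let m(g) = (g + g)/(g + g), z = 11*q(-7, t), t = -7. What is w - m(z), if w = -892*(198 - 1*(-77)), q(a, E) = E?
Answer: -245301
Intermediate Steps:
z = -77 (z = 11*(-7) = -77)
m(g) = 1 (m(g) = (2*g)/((2*g)) = (2*g)*(1/(2*g)) = 1)
w = -245300 (w = -892*(198 + 77) = -892*275 = -245300)
w - m(z) = -245300 - 1*1 = -245300 - 1 = -245301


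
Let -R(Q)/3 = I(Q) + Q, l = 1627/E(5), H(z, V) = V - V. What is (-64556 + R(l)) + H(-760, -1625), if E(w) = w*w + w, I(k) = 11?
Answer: -647517/10 ≈ -64752.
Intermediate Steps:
E(w) = w + w² (E(w) = w² + w = w + w²)
H(z, V) = 0
l = 1627/30 (l = 1627/((5*(1 + 5))) = 1627/((5*6)) = 1627/30 ≈ 54.233)
R(Q) = -33 - 3*Q (R(Q) = -3*(11 + Q) = -33 - 3*Q)
(-64556 + R(l)) + H(-760, -1625) = (-64556 + (-33 - 3*1627/30)) + 0 = (-64556 + (-33 - 1627/10)) + 0 = (-64556 - 1957/10) + 0 = -647517/10 + 0 = -647517/10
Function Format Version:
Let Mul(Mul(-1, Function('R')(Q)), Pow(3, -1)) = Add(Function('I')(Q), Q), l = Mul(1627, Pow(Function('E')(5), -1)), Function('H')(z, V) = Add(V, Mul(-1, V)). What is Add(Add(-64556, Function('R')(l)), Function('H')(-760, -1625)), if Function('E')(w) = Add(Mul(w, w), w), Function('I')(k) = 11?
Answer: Rational(-647517, 10) ≈ -64752.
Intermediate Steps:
Function('E')(w) = Add(w, Pow(w, 2)) (Function('E')(w) = Add(Pow(w, 2), w) = Add(w, Pow(w, 2)))
Function('H')(z, V) = 0
l = Rational(1627, 30) (l = Mul(1627, Pow(Mul(5, Add(1, 5)), -1)) = Mul(1627, Pow(Mul(5, 6), -1)) = Mul(1627, Pow(30, -1)) = Mul(1627, Rational(1, 30)) = Rational(1627, 30) ≈ 54.233)
Function('R')(Q) = Add(-33, Mul(-3, Q)) (Function('R')(Q) = Mul(-3, Add(11, Q)) = Add(-33, Mul(-3, Q)))
Add(Add(-64556, Function('R')(l)), Function('H')(-760, -1625)) = Add(Add(-64556, Add(-33, Mul(-3, Rational(1627, 30)))), 0) = Add(Add(-64556, Add(-33, Rational(-1627, 10))), 0) = Add(Add(-64556, Rational(-1957, 10)), 0) = Add(Rational(-647517, 10), 0) = Rational(-647517, 10)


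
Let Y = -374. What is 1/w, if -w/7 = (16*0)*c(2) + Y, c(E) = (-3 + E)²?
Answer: 1/2618 ≈ 0.00038197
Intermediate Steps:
w = 2618 (w = -7*((16*0)*(-3 + 2)² - 374) = -7*(0*(-1)² - 374) = -7*(0*1 - 374) = -7*(0 - 374) = -7*(-374) = 2618)
1/w = 1/2618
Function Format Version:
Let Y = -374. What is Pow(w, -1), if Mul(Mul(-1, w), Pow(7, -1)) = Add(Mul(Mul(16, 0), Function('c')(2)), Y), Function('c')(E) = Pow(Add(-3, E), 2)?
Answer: Rational(1, 2618) ≈ 0.00038197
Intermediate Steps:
w = 2618 (w = Mul(-7, Add(Mul(Mul(16, 0), Pow(Add(-3, 2), 2)), -374)) = Mul(-7, Add(Mul(0, Pow(-1, 2)), -374)) = Mul(-7, Add(Mul(0, 1), -374)) = Mul(-7, Add(0, -374)) = Mul(-7, -374) = 2618)
Pow(w, -1) = Pow(2618, -1) = Rational(1, 2618)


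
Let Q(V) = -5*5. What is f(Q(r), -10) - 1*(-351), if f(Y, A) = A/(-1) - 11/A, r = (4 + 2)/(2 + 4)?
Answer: 3621/10 ≈ 362.10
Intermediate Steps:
r = 1 (r = 6/6 = 6*(⅙) = 1)
Q(V) = -25
f(Y, A) = -A - 11/A (f(Y, A) = A*(-1) - 11/A = -A - 11/A)
f(Q(r), -10) - 1*(-351) = (-1*(-10) - 11/(-10)) - 1*(-351) = (10 - 11*(-⅒)) + 351 = (10 + 11/10) + 351 = 111/10 + 351 = 3621/10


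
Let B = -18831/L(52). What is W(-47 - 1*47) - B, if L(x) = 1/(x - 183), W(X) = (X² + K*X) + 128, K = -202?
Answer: -2438909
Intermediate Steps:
W(X) = 128 + X² - 202*X (W(X) = (X² - 202*X) + 128 = 128 + X² - 202*X)
L(x) = 1/(-183 + x)
B = 2466861 (B = -18831/(1/(-183 + 52)) = -18831/(1/(-131)) = -18831/(-1/131) = -18831*(-131) = 2466861)
W(-47 - 1*47) - B = (128 + (-47 - 1*47)² - 202*(-47 - 1*47)) - 1*2466861 = (128 + (-47 - 47)² - 202*(-47 - 47)) - 2466861 = (128 + (-94)² - 202*(-94)) - 2466861 = (128 + 8836 + 18988) - 2466861 = 27952 - 2466861 = -2438909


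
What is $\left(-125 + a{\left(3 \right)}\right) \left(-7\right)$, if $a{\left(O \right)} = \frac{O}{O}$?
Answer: $868$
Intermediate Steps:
$a{\left(O \right)} = 1$
$\left(-125 + a{\left(3 \right)}\right) \left(-7\right) = \left(-125 + 1\right) \left(-7\right) = \left(-124\right) \left(-7\right) = 868$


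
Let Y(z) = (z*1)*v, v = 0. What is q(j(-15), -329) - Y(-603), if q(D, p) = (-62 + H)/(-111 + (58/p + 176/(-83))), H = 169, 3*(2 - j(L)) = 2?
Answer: -2921849/3093795 ≈ -0.94442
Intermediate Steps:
j(L) = 4/3 (j(L) = 2 - ⅓*2 = 2 - ⅔ = 4/3)
Y(z) = 0 (Y(z) = (z*1)*0 = z*0 = 0)
q(D, p) = 107/(-9389/83 + 58/p) (q(D, p) = (-62 + 169)/(-111 + (58/p + 176/(-83))) = 107/(-111 + (58/p + 176*(-1/83))) = 107/(-111 + (58/p - 176/83)) = 107/(-111 + (-176/83 + 58/p)) = 107/(-9389/83 + 58/p))
q(j(-15), -329) - Y(-603) = -8881*(-329)/(-4814 + 9389*(-329)) - 1*0 = -8881*(-329)/(-4814 - 3088981) + 0 = -8881*(-329)/(-3093795) + 0 = -8881*(-329)*(-1/3093795) + 0 = -2921849/3093795 + 0 = -2921849/3093795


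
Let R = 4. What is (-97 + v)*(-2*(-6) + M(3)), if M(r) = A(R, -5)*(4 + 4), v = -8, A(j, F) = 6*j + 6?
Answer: -26460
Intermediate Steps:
A(j, F) = 6 + 6*j
M(r) = 240 (M(r) = (6 + 6*4)*(4 + 4) = (6 + 24)*8 = 30*8 = 240)
(-97 + v)*(-2*(-6) + M(3)) = (-97 - 8)*(-2*(-6) + 240) = -105*(12 + 240) = -105*252 = -26460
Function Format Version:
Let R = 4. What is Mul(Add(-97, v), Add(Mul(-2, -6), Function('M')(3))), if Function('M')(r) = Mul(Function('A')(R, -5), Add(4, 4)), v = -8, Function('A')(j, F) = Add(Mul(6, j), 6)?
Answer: -26460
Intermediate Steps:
Function('A')(j, F) = Add(6, Mul(6, j))
Function('M')(r) = 240 (Function('M')(r) = Mul(Add(6, Mul(6, 4)), Add(4, 4)) = Mul(Add(6, 24), 8) = Mul(30, 8) = 240)
Mul(Add(-97, v), Add(Mul(-2, -6), Function('M')(3))) = Mul(Add(-97, -8), Add(Mul(-2, -6), 240)) = Mul(-105, Add(12, 240)) = Mul(-105, 252) = -26460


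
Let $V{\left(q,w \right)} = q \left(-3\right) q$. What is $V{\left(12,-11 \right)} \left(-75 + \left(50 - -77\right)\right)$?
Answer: $-22464$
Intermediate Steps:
$V{\left(q,w \right)} = - 3 q^{2}$ ($V{\left(q,w \right)} = - 3 q q = - 3 q^{2}$)
$V{\left(12,-11 \right)} \left(-75 + \left(50 - -77\right)\right) = - 3 \cdot 12^{2} \left(-75 + \left(50 - -77\right)\right) = \left(-3\right) 144 \left(-75 + \left(50 + 77\right)\right) = - 432 \left(-75 + 127\right) = \left(-432\right) 52 = -22464$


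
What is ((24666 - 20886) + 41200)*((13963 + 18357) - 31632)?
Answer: 30946240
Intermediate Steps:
((24666 - 20886) + 41200)*((13963 + 18357) - 31632) = (3780 + 41200)*(32320 - 31632) = 44980*688 = 30946240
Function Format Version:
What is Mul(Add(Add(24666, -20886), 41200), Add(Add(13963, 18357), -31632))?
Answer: 30946240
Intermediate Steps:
Mul(Add(Add(24666, -20886), 41200), Add(Add(13963, 18357), -31632)) = Mul(Add(3780, 41200), Add(32320, -31632)) = Mul(44980, 688) = 30946240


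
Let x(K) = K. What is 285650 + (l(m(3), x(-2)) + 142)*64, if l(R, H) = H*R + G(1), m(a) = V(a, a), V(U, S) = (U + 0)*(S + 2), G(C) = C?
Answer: 292882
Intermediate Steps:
V(U, S) = U*(2 + S)
m(a) = a*(2 + a)
l(R, H) = 1 + H*R (l(R, H) = H*R + 1 = 1 + H*R)
285650 + (l(m(3), x(-2)) + 142)*64 = 285650 + ((1 - 6*(2 + 3)) + 142)*64 = 285650 + ((1 - 6*5) + 142)*64 = 285650 + ((1 - 2*15) + 142)*64 = 285650 + ((1 - 30) + 142)*64 = 285650 + (-29 + 142)*64 = 285650 + 113*64 = 285650 + 7232 = 292882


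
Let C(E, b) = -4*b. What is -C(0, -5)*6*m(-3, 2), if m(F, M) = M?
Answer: -240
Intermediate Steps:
-C(0, -5)*6*m(-3, 2) = --4*(-5)*6*2 = -20*6*2 = -120*2 = -1*240 = -240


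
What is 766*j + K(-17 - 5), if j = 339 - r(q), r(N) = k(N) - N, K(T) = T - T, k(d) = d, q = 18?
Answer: 259674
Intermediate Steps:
K(T) = 0
r(N) = 0 (r(N) = N - N = 0)
j = 339 (j = 339 - 1*0 = 339 + 0 = 339)
766*j + K(-17 - 5) = 766*339 + 0 = 259674 + 0 = 259674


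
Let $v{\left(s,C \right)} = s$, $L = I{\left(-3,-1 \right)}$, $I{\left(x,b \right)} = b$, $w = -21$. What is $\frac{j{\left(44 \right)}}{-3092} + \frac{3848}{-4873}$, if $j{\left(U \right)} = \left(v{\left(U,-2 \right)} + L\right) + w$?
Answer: $- \frac{6002611}{7533658} \approx -0.79677$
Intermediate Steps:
$L = -1$
$j{\left(U \right)} = -22 + U$ ($j{\left(U \right)} = \left(U - 1\right) - 21 = \left(-1 + U\right) - 21 = -22 + U$)
$\frac{j{\left(44 \right)}}{-3092} + \frac{3848}{-4873} = \frac{-22 + 44}{-3092} + \frac{3848}{-4873} = 22 \left(- \frac{1}{3092}\right) + 3848 \left(- \frac{1}{4873}\right) = - \frac{11}{1546} - \frac{3848}{4873} = - \frac{6002611}{7533658}$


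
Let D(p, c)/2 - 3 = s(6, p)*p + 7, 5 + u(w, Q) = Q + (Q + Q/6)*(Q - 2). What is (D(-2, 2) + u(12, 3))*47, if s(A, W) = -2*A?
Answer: 6533/2 ≈ 3266.5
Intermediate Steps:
u(w, Q) = -5 + Q + 7*Q*(-2 + Q)/6 (u(w, Q) = -5 + (Q + (Q + Q/6)*(Q - 2)) = -5 + (Q + (Q + Q*(⅙))*(-2 + Q)) = -5 + (Q + (Q + Q/6)*(-2 + Q)) = -5 + (Q + (7*Q/6)*(-2 + Q)) = -5 + (Q + 7*Q*(-2 + Q)/6) = -5 + Q + 7*Q*(-2 + Q)/6)
D(p, c) = 20 - 24*p (D(p, c) = 6 + 2*((-2*6)*p + 7) = 6 + 2*(-12*p + 7) = 6 + 2*(7 - 12*p) = 6 + (14 - 24*p) = 20 - 24*p)
(D(-2, 2) + u(12, 3))*47 = ((20 - 24*(-2)) + (-5 - 4/3*3 + (7/6)*3²))*47 = ((20 + 48) + (-5 - 4 + (7/6)*9))*47 = (68 + (-5 - 4 + 21/2))*47 = (68 + 3/2)*47 = (139/2)*47 = 6533/2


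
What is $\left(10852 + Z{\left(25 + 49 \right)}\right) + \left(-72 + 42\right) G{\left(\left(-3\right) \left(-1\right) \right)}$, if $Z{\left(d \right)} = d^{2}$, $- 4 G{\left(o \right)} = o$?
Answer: $\frac{32701}{2} \approx 16351.0$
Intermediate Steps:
$G{\left(o \right)} = - \frac{o}{4}$
$\left(10852 + Z{\left(25 + 49 \right)}\right) + \left(-72 + 42\right) G{\left(\left(-3\right) \left(-1\right) \right)} = \left(10852 + \left(25 + 49\right)^{2}\right) + \left(-72 + 42\right) \left(- \frac{\left(-3\right) \left(-1\right)}{4}\right) = \left(10852 + 74^{2}\right) - 30 \left(\left(- \frac{1}{4}\right) 3\right) = \left(10852 + 5476\right) - - \frac{45}{2} = 16328 + \frac{45}{2} = \frac{32701}{2}$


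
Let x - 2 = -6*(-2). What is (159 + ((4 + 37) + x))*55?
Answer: 11770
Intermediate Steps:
x = 14 (x = 2 - 6*(-2) = 2 + 12 = 14)
(159 + ((4 + 37) + x))*55 = (159 + ((4 + 37) + 14))*55 = (159 + (41 + 14))*55 = (159 + 55)*55 = 214*55 = 11770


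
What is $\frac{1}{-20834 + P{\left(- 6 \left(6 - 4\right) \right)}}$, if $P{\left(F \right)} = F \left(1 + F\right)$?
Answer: $- \frac{1}{20702} \approx -4.8305 \cdot 10^{-5}$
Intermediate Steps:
$\frac{1}{-20834 + P{\left(- 6 \left(6 - 4\right) \right)}} = \frac{1}{-20834 + - 6 \left(6 - 4\right) \left(1 - 6 \left(6 - 4\right)\right)} = \frac{1}{-20834 + - 6 \cdot 2 \left(1 - 6 \cdot 2\right)} = \frac{1}{-20834 + \left(-1\right) 12 \left(1 - 12\right)} = \frac{1}{-20834 - 12 \left(1 - 12\right)} = \frac{1}{-20834 - -132} = \frac{1}{-20834 + 132} = \frac{1}{-20702} = - \frac{1}{20702}$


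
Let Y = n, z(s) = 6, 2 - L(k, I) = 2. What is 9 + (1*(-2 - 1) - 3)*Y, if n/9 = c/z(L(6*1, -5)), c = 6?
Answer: -45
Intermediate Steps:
L(k, I) = 0 (L(k, I) = 2 - 1*2 = 2 - 2 = 0)
n = 9 (n = 9*(6/6) = 9*(6*(⅙)) = 9*1 = 9)
Y = 9
9 + (1*(-2 - 1) - 3)*Y = 9 + (1*(-2 - 1) - 3)*9 = 9 + (1*(-3) - 3)*9 = 9 + (-3 - 3)*9 = 9 - 6*9 = 9 - 54 = -45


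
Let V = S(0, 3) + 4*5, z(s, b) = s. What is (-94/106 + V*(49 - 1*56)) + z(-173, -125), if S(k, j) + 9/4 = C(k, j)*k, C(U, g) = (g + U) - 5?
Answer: -63205/212 ≈ -298.14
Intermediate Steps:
C(U, g) = -5 + U + g (C(U, g) = (U + g) - 5 = -5 + U + g)
S(k, j) = -9/4 + k*(-5 + j + k) (S(k, j) = -9/4 + (-5 + k + j)*k = -9/4 + (-5 + j + k)*k = -9/4 + k*(-5 + j + k))
V = 71/4 (V = (-9/4 + 0*(-5 + 3 + 0)) + 4*5 = (-9/4 + 0*(-2)) + 20 = (-9/4 + 0) + 20 = -9/4 + 20 = 71/4 ≈ 17.750)
(-94/106 + V*(49 - 1*56)) + z(-173, -125) = (-94/106 + 71*(49 - 1*56)/4) - 173 = (-94*1/106 + 71*(49 - 56)/4) - 173 = (-47/53 + (71/4)*(-7)) - 173 = (-47/53 - 497/4) - 173 = -26529/212 - 173 = -63205/212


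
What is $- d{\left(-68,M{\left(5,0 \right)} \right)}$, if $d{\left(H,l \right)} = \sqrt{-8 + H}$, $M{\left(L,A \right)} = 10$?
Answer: $- 2 i \sqrt{19} \approx - 8.7178 i$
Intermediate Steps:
$- d{\left(-68,M{\left(5,0 \right)} \right)} = - \sqrt{-8 - 68} = - \sqrt{-76} = - 2 i \sqrt{19}$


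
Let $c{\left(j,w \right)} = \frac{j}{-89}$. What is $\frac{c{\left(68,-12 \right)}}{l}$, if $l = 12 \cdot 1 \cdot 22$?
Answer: $- \frac{17}{5874} \approx -0.0028941$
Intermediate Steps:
$c{\left(j,w \right)} = - \frac{j}{89}$ ($c{\left(j,w \right)} = j \left(- \frac{1}{89}\right) = - \frac{j}{89}$)
$l = 264$ ($l = 12 \cdot 22 = 264$)
$\frac{c{\left(68,-12 \right)}}{l} = \frac{\left(- \frac{1}{89}\right) 68}{264} = \left(- \frac{68}{89}\right) \frac{1}{264} = - \frac{17}{5874}$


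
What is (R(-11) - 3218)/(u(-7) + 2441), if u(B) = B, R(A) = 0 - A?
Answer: -3207/2434 ≈ -1.3176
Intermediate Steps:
R(A) = -A
(R(-11) - 3218)/(u(-7) + 2441) = (-1*(-11) - 3218)/(-7 + 2441) = (11 - 3218)/2434 = -3207*1/2434 = -3207/2434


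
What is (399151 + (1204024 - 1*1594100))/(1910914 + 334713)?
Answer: 9075/2245627 ≈ 0.0040412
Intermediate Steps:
(399151 + (1204024 - 1*1594100))/(1910914 + 334713) = (399151 + (1204024 - 1594100))/2245627 = (399151 - 390076)*(1/2245627) = 9075*(1/2245627) = 9075/2245627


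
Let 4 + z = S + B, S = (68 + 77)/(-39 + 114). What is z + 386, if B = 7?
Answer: 5864/15 ≈ 390.93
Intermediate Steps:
S = 29/15 (S = 145/75 = 145*(1/75) = 29/15 ≈ 1.9333)
z = 74/15 (z = -4 + (29/15 + 7) = -4 + 134/15 = 74/15 ≈ 4.9333)
z + 386 = 74/15 + 386 = 5864/15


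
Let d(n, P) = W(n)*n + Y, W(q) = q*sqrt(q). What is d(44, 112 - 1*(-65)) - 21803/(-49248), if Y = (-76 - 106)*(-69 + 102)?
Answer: -295761685/49248 + 3872*sqrt(11) ≈ 6836.4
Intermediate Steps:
W(q) = q**(3/2)
Y = -6006 (Y = -182*33 = -6006)
d(n, P) = -6006 + n**(5/2) (d(n, P) = n**(3/2)*n - 6006 = n**(5/2) - 6006 = -6006 + n**(5/2))
d(44, 112 - 1*(-65)) - 21803/(-49248) = (-6006 + 44**(5/2)) - 21803/(-49248) = (-6006 + 3872*sqrt(11)) - 21803*(-1)/49248 = (-6006 + 3872*sqrt(11)) - 1*(-21803/49248) = (-6006 + 3872*sqrt(11)) + 21803/49248 = -295761685/49248 + 3872*sqrt(11)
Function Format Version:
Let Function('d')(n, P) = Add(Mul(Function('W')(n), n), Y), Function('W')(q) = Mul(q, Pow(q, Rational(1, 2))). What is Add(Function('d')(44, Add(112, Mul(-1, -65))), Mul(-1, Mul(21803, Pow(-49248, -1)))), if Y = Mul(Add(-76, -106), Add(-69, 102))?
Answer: Add(Rational(-295761685, 49248), Mul(3872, Pow(11, Rational(1, 2)))) ≈ 6836.4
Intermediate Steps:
Function('W')(q) = Pow(q, Rational(3, 2))
Y = -6006 (Y = Mul(-182, 33) = -6006)
Function('d')(n, P) = Add(-6006, Pow(n, Rational(5, 2))) (Function('d')(n, P) = Add(Mul(Pow(n, Rational(3, 2)), n), -6006) = Add(Pow(n, Rational(5, 2)), -6006) = Add(-6006, Pow(n, Rational(5, 2))))
Add(Function('d')(44, Add(112, Mul(-1, -65))), Mul(-1, Mul(21803, Pow(-49248, -1)))) = Add(Add(-6006, Pow(44, Rational(5, 2))), Mul(-1, Mul(21803, Pow(-49248, -1)))) = Add(Add(-6006, Mul(3872, Pow(11, Rational(1, 2)))), Mul(-1, Mul(21803, Rational(-1, 49248)))) = Add(Add(-6006, Mul(3872, Pow(11, Rational(1, 2)))), Mul(-1, Rational(-21803, 49248))) = Add(Add(-6006, Mul(3872, Pow(11, Rational(1, 2)))), Rational(21803, 49248)) = Add(Rational(-295761685, 49248), Mul(3872, Pow(11, Rational(1, 2))))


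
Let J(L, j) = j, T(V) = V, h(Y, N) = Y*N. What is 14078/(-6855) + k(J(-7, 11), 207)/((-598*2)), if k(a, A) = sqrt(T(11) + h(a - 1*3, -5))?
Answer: -14078/6855 - I*sqrt(29)/1196 ≈ -2.0537 - 0.0045026*I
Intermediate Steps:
h(Y, N) = N*Y
k(a, A) = sqrt(26 - 5*a) (k(a, A) = sqrt(11 - 5*(a - 1*3)) = sqrt(11 - 5*(a - 3)) = sqrt(11 - 5*(-3 + a)) = sqrt(11 + (15 - 5*a)) = sqrt(26 - 5*a))
14078/(-6855) + k(J(-7, 11), 207)/((-598*2)) = 14078/(-6855) + sqrt(26 - 5*11)/((-598*2)) = 14078*(-1/6855) + sqrt(26 - 55)/(-1196) = -14078/6855 + sqrt(-29)*(-1/1196) = -14078/6855 + (I*sqrt(29))*(-1/1196) = -14078/6855 - I*sqrt(29)/1196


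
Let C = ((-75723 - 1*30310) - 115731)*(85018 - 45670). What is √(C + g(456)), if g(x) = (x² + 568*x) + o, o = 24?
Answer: 2*I*√2181375726 ≈ 93410.0*I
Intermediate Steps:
g(x) = 24 + x² + 568*x (g(x) = (x² + 568*x) + 24 = 24 + x² + 568*x)
C = -8725969872 (C = ((-75723 - 30310) - 115731)*39348 = (-106033 - 115731)*39348 = -221764*39348 = -8725969872)
√(C + g(456)) = √(-8725969872 + (24 + 456² + 568*456)) = √(-8725969872 + (24 + 207936 + 259008)) = √(-8725969872 + 466968) = √(-8725502904) = 2*I*√2181375726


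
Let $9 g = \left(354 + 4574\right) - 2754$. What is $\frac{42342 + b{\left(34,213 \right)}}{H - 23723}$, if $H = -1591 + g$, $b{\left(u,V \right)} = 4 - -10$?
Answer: $- \frac{95301}{56413} \approx -1.6893$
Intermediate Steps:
$g = \frac{2174}{9}$ ($g = \frac{\left(354 + 4574\right) - 2754}{9} = \frac{4928 - 2754}{9} = \frac{1}{9} \cdot 2174 = \frac{2174}{9} \approx 241.56$)
$b{\left(u,V \right)} = 14$ ($b{\left(u,V \right)} = 4 + 10 = 14$)
$H = - \frac{12145}{9}$ ($H = -1591 + \frac{2174}{9} = - \frac{12145}{9} \approx -1349.4$)
$\frac{42342 + b{\left(34,213 \right)}}{H - 23723} = \frac{42342 + 14}{- \frac{12145}{9} - 23723} = \frac{42356}{- \frac{225652}{9}} = 42356 \left(- \frac{9}{225652}\right) = - \frac{95301}{56413}$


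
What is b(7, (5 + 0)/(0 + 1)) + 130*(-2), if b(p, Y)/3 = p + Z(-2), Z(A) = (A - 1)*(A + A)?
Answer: -203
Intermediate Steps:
Z(A) = 2*A*(-1 + A) (Z(A) = (-1 + A)*(2*A) = 2*A*(-1 + A))
b(p, Y) = 36 + 3*p (b(p, Y) = 3*(p + 2*(-2)*(-1 - 2)) = 3*(p + 2*(-2)*(-3)) = 3*(p + 12) = 3*(12 + p) = 36 + 3*p)
b(7, (5 + 0)/(0 + 1)) + 130*(-2) = (36 + 3*7) + 130*(-2) = (36 + 21) - 260 = 57 - 260 = -203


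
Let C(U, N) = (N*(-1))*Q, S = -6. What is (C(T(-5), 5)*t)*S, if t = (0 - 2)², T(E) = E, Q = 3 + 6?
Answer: 1080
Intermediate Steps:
Q = 9
t = 4 (t = (-2)² = 4)
C(U, N) = -9*N (C(U, N) = (N*(-1))*9 = -N*9 = -9*N)
(C(T(-5), 5)*t)*S = (-9*5*4)*(-6) = -45*4*(-6) = -180*(-6) = 1080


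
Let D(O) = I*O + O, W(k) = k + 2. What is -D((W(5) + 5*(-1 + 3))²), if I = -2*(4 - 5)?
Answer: -867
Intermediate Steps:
I = 2 (I = -2*(-1) = 2)
W(k) = 2 + k
D(O) = 3*O (D(O) = 2*O + O = 3*O)
-D((W(5) + 5*(-1 + 3))²) = -3*((2 + 5) + 5*(-1 + 3))² = -3*(7 + 5*2)² = -3*(7 + 10)² = -3*17² = -3*289 = -1*867 = -867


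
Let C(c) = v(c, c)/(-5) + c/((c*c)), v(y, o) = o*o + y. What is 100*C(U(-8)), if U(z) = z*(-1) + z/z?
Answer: -16100/9 ≈ -1788.9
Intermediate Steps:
v(y, o) = y + o² (v(y, o) = o² + y = y + o²)
U(z) = 1 - z (U(z) = -z + 1 = 1 - z)
C(c) = 1/c - c/5 - c²/5 (C(c) = (c + c²)/(-5) + c/((c*c)) = (c + c²)*(-⅕) + c/(c²) = (-c/5 - c²/5) + c/c² = (-c/5 - c²/5) + 1/c = 1/c - c/5 - c²/5)
100*C(U(-8)) = 100*((5 - (1 - 1*(-8))² - (1 - 1*(-8))³)/(5*(1 - 1*(-8)))) = 100*((5 - (1 + 8)² - (1 + 8)³)/(5*(1 + 8))) = 100*((⅕)*(5 - 1*9² - 1*9³)/9) = 100*((⅕)*(⅑)*(5 - 1*81 - 1*729)) = 100*((⅕)*(⅑)*(5 - 81 - 729)) = 100*((⅕)*(⅑)*(-805)) = 100*(-161/9) = -16100/9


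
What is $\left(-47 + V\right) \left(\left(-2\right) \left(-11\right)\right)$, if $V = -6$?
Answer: $-1166$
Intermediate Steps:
$\left(-47 + V\right) \left(\left(-2\right) \left(-11\right)\right) = \left(-47 - 6\right) \left(\left(-2\right) \left(-11\right)\right) = \left(-53\right) 22 = -1166$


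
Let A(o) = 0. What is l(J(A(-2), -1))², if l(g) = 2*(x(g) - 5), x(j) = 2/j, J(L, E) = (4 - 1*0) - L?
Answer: 81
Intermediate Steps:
J(L, E) = 4 - L (J(L, E) = (4 + 0) - L = 4 - L)
l(g) = -10 + 4/g (l(g) = 2*(2/g - 5) = 2*(-5 + 2/g) = -10 + 4/g)
l(J(A(-2), -1))² = (-10 + 4/(4 - 1*0))² = (-10 + 4/(4 + 0))² = (-10 + 4/4)² = (-10 + 4*(¼))² = (-10 + 1)² = (-9)² = 81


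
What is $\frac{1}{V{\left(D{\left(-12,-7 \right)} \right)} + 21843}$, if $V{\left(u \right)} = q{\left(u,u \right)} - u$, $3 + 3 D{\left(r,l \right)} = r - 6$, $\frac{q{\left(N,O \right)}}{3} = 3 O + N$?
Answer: $\frac{1}{21766} \approx 4.5943 \cdot 10^{-5}$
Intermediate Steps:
$q{\left(N,O \right)} = 3 N + 9 O$ ($q{\left(N,O \right)} = 3 \left(3 O + N\right) = 3 \left(N + 3 O\right) = 3 N + 9 O$)
$D{\left(r,l \right)} = -3 + \frac{r}{3}$ ($D{\left(r,l \right)} = -1 + \frac{r - 6}{3} = -1 + \frac{-6 + r}{3} = -1 + \left(-2 + \frac{r}{3}\right) = -3 + \frac{r}{3}$)
$V{\left(u \right)} = 11 u$ ($V{\left(u \right)} = \left(3 u + 9 u\right) - u = 12 u - u = 11 u$)
$\frac{1}{V{\left(D{\left(-12,-7 \right)} \right)} + 21843} = \frac{1}{11 \left(-3 + \frac{1}{3} \left(-12\right)\right) + 21843} = \frac{1}{11 \left(-3 - 4\right) + 21843} = \frac{1}{11 \left(-7\right) + 21843} = \frac{1}{-77 + 21843} = \frac{1}{21766}$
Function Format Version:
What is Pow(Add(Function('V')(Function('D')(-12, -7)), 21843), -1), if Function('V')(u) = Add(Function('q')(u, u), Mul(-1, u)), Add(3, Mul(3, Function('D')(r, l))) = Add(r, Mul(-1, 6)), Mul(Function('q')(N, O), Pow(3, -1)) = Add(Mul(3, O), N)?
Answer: Rational(1, 21766) ≈ 4.5943e-5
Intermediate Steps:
Function('q')(N, O) = Add(Mul(3, N), Mul(9, O)) (Function('q')(N, O) = Mul(3, Add(Mul(3, O), N)) = Mul(3, Add(N, Mul(3, O))) = Add(Mul(3, N), Mul(9, O)))
Function('D')(r, l) = Add(-3, Mul(Rational(1, 3), r)) (Function('D')(r, l) = Add(-1, Mul(Rational(1, 3), Add(r, Mul(-1, 6)))) = Add(-1, Mul(Rational(1, 3), Add(r, -6))) = Add(-1, Mul(Rational(1, 3), Add(-6, r))) = Add(-1, Add(-2, Mul(Rational(1, 3), r))) = Add(-3, Mul(Rational(1, 3), r)))
Function('V')(u) = Mul(11, u) (Function('V')(u) = Add(Add(Mul(3, u), Mul(9, u)), Mul(-1, u)) = Add(Mul(12, u), Mul(-1, u)) = Mul(11, u))
Pow(Add(Function('V')(Function('D')(-12, -7)), 21843), -1) = Pow(Add(Mul(11, Add(-3, Mul(Rational(1, 3), -12))), 21843), -1) = Pow(Add(Mul(11, Add(-3, -4)), 21843), -1) = Pow(Add(Mul(11, -7), 21843), -1) = Pow(Add(-77, 21843), -1) = Pow(21766, -1) = Rational(1, 21766)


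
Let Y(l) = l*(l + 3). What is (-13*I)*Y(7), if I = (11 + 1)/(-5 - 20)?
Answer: 2184/5 ≈ 436.80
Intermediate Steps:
Y(l) = l*(3 + l)
I = -12/25 (I = 12/(-25) = 12*(-1/25) = -12/25 ≈ -0.48000)
(-13*I)*Y(7) = (-13*(-12/25))*(7*(3 + 7)) = 156*(7*10)/25 = (156/25)*70 = 2184/5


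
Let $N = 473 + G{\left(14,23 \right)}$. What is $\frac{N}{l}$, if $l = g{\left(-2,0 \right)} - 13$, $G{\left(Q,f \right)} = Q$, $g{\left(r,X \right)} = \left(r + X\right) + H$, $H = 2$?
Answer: $- \frac{487}{13} \approx -37.462$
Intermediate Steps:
$g{\left(r,X \right)} = 2 + X + r$ ($g{\left(r,X \right)} = \left(r + X\right) + 2 = \left(X + r\right) + 2 = 2 + X + r$)
$l = -13$ ($l = \left(2 + 0 - 2\right) - 13 = 0 - 13 = -13$)
$N = 487$ ($N = 473 + 14 = 487$)
$\frac{N}{l} = \frac{487}{-13} = 487 \left(- \frac{1}{13}\right) = - \frac{487}{13}$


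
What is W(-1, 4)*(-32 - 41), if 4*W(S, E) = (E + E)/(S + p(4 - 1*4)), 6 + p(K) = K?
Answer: 146/7 ≈ 20.857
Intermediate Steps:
p(K) = -6 + K
W(S, E) = E/(2*(-6 + S)) (W(S, E) = ((E + E)/(S + (-6 + (4 - 1*4))))/4 = ((2*E)/(S + (-6 + (4 - 4))))/4 = ((2*E)/(S + (-6 + 0)))/4 = ((2*E)/(S - 6))/4 = ((2*E)/(-6 + S))/4 = (2*E/(-6 + S))/4 = E/(2*(-6 + S)))
W(-1, 4)*(-32 - 41) = ((½)*4/(-6 - 1))*(-32 - 41) = ((½)*4/(-7))*(-73) = ((½)*4*(-⅐))*(-73) = -2/7*(-73) = 146/7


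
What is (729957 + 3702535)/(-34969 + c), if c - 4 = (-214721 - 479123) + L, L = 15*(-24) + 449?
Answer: -1108123/182180 ≈ -6.0826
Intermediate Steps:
L = 89 (L = -360 + 449 = 89)
c = -693751 (c = 4 + ((-214721 - 479123) + 89) = 4 + (-693844 + 89) = 4 - 693755 = -693751)
(729957 + 3702535)/(-34969 + c) = (729957 + 3702535)/(-34969 - 693751) = 4432492/(-728720) = 4432492*(-1/728720) = -1108123/182180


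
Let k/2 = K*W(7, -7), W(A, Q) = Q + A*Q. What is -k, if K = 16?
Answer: 1792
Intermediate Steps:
k = -1792 (k = 2*(16*(-7*(1 + 7))) = 2*(16*(-7*8)) = 2*(16*(-56)) = 2*(-896) = -1792)
-k = -1*(-1792) = 1792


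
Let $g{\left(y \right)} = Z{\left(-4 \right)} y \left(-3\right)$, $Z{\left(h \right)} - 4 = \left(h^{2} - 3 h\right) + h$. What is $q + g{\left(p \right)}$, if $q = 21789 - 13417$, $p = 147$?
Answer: $-3976$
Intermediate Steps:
$Z{\left(h \right)} = 4 + h^{2} - 2 h$ ($Z{\left(h \right)} = 4 + \left(\left(h^{2} - 3 h\right) + h\right) = 4 + \left(h^{2} - 2 h\right) = 4 + h^{2} - 2 h$)
$g{\left(y \right)} = - 84 y$ ($g{\left(y \right)} = \left(4 + \left(-4\right)^{2} - -8\right) y \left(-3\right) = \left(4 + 16 + 8\right) y \left(-3\right) = 28 y \left(-3\right) = - 84 y$)
$q = 8372$
$q + g{\left(p \right)} = 8372 - 12348 = -3976$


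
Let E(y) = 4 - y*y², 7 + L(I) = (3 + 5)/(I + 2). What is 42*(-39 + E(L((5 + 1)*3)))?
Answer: 1325604/125 ≈ 10605.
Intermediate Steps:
L(I) = -7 + 8/(2 + I) (L(I) = -7 + (3 + 5)/(I + 2) = -7 + 8/(2 + I))
E(y) = 4 - y³
42*(-39 + E(L((5 + 1)*3))) = 42*(-39 + (4 - ((-6 - 7*(5 + 1)*3)/(2 + (5 + 1)*3))³)) = 42*(-39 + (4 - ((-6 - 42*3)/(2 + 6*3))³)) = 42*(-39 + (4 - ((-6 - 7*18)/(2 + 18))³)) = 42*(-39 + (4 - ((-6 - 126)/20)³)) = 42*(-39 + (4 - ((1/20)*(-132))³)) = 42*(-39 + (4 - (-33/5)³)) = 42*(-39 + (4 - 1*(-35937/125))) = 42*(-39 + (4 + 35937/125)) = 42*(-39 + 36437/125) = 42*(31562/125) = 1325604/125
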